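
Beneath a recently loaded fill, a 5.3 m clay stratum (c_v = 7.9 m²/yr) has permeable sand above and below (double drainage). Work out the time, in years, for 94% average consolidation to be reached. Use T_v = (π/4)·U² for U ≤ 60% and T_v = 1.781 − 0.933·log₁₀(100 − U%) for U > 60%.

t ≈ 0.938 years

Drainage path length: H_d = H/2 = 2.65 m (double drainage).
U > 60%: T_v = 1.781 − 0.933·log₁₀(100 − 94) = 1.055.
t = T_v·H_d²/c_v = 1.055×2.65²/7.9 = 0.9378 years.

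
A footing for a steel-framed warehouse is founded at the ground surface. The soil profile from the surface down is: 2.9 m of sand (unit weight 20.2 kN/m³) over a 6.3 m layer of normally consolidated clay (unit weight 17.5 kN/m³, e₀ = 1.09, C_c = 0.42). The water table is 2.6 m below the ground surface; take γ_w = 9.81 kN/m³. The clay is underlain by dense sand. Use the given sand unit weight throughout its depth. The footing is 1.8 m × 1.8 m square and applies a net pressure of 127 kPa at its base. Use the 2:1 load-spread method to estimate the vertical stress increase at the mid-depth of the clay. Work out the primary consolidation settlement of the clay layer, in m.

S_c ≈ 0.0442 m

Mid-depth of clay below the ground surface: z = 2.9 + 6.3/2 = 6.05 m.
Total vertical stress at mid-clay: σ_v = 20.2×2.9 + 17.5×3.15 = 113.7 kPa.
Pore pressure: u = 9.81×(6.05 − 2.6) = 33.845 kPa.
Initial effective stress: σ'_0 = σ_v − u = 113.7 − 33.845 = 79.855 kPa.
Stress increase at mid-clay by the 2:1 spreading method:
Δσ = qBL/((B+z)(L+z)) = 127×1.8×1.8/((1.8+6.05)(1.8+6.05)) = 6.6774 kPa
Final effective stress: σ'_f = σ'_0 + Δσ = 79.855 + 6.6774 = 86.532 kPa.
Normally consolidated clay, so the full stress increment lies on the virgin compression line:
S_c = C_c·H/(1+e₀)·log₁₀(σ'_f/σ'_0) = 0.42×6.3/(1+1.09)×log₁₀(86.532/79.855)
    = 1.266 × 0.034875 = 0.04415 m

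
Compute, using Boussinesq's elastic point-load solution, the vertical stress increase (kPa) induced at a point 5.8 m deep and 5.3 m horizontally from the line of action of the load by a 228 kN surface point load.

Δσ_z ≈ 0.709 kPa

Boussinesq vertical stress below a point load on an elastic half-space:
Δσ_z = 3P/(2πz²) · [1 + (r/z)²]^(−5/2)
r/z = 5.3/5.8 = 0.91379; [1+(r/z)²]^(−5/2) = 0.21923.
Δσ_z = 3×228/(2π×5.8²) × 0.21923 = 3.2361 × 0.21923 = 0.7095 kPa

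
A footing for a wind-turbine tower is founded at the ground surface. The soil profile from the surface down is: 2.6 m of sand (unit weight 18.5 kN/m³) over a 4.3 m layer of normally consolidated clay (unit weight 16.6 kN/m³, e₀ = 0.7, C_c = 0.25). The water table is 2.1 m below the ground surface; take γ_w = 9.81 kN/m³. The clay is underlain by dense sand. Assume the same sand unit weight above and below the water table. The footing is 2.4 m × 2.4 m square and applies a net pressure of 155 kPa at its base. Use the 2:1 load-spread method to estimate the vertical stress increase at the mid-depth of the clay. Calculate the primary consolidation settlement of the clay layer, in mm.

S_c ≈ 72.5 mm

Mid-depth of clay below the ground surface: z = 2.6 + 4.3/2 = 4.75 m.
Total vertical stress at mid-clay: σ_v = 18.5×2.6 + 16.6×2.15 = 83.79 kPa.
Pore pressure: u = 9.81×(4.75 − 2.1) = 25.997 kPa.
Initial effective stress: σ'_0 = σ_v − u = 83.79 − 25.997 = 57.793 kPa.
Stress increase at mid-clay by the 2:1 spreading method:
Δσ = qBL/((B+z)(L+z)) = 155×2.4×2.4/((2.4+4.75)(2.4+4.75)) = 17.464 kPa
Final effective stress: σ'_f = σ'_0 + Δσ = 57.793 + 17.464 = 75.257 kPa.
Normally consolidated clay, so the full stress increment lies on the virgin compression line:
S_c = C_c·H/(1+e₀)·log₁₀(σ'_f/σ'_0) = 0.25×4.3/(1+0.7)×log₁₀(75.257/57.793)
    = 0.63235 × 0.11467 = 0.07251 m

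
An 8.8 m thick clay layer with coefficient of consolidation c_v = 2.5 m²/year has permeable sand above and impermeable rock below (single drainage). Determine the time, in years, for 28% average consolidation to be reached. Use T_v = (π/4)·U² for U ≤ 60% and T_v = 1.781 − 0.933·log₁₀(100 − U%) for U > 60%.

Drainage path length: H_d = H = 8.8 m (single drainage).
U ≤ 60%: T_v = (π/4)·U² = (π/4)×0.28² = 0.061575.
t = T_v·H_d²/c_v = 0.061575×8.8²/2.5 = 1.907 years.

t ≈ 1.91 years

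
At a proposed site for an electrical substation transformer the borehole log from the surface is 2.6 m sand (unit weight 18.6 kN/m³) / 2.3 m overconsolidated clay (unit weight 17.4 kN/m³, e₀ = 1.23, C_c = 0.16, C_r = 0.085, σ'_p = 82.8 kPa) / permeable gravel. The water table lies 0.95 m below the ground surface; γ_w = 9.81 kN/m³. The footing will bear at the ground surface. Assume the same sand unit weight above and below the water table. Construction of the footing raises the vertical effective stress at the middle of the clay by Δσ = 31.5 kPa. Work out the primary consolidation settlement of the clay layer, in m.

Mid-depth of clay below the ground surface: z = 2.6 + 2.3/2 = 3.75 m.
Total vertical stress at mid-clay: σ_v = 18.6×2.6 + 17.4×1.15 = 68.37 kPa.
Pore pressure: u = 9.81×(3.75 − 0.95) = 27.468 kPa.
Initial effective stress: σ'_0 = σ_v − u = 68.37 − 27.468 = 40.902 kPa.
Final effective stress: σ'_f = 40.902 + 31.5 = 72.402 kPa.
σ'_f = 72.402 ≤ σ'_p = 82.8 kPa, so the clay remains overconsolidated and only the recompression index applies:
S_c = C_r·H/(1+e₀)·log₁₀(σ'_f/σ'_0) = 0.085×2.3/2.23×log₁₀(72.402/40.902)
    = 0.087669 × 0.24801 = 0.02174 m

S_c ≈ 0.0217 m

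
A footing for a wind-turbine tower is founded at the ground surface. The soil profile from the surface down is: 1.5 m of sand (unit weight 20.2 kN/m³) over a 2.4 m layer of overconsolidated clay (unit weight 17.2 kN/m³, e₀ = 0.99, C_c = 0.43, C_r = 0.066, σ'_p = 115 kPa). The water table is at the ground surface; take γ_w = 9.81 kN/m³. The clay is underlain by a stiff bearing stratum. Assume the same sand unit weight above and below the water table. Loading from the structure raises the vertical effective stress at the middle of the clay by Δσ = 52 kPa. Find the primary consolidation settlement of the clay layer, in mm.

S_c ≈ 39.4 mm

Mid-depth of clay below the ground surface: z = 1.5 + 2.4/2 = 2.7 m.
Total vertical stress at mid-clay: σ_v = 20.2×1.5 + 17.2×1.2 = 50.94 kPa.
Pore pressure: u = 9.81×(2.7 − 0) = 26.487 kPa.
Initial effective stress: σ'_0 = σ_v − u = 50.94 − 26.487 = 24.453 kPa.
Final effective stress: σ'_f = 24.453 + 52 = 76.453 kPa.
σ'_f = 76.453 ≤ σ'_p = 115 kPa, so the clay remains overconsolidated and only the recompression index applies:
S_c = C_r·H/(1+e₀)·log₁₀(σ'_f/σ'_0) = 0.066×2.4/1.99×log₁₀(76.453/24.453)
    = 0.079596 × 0.49506 = 0.0394 m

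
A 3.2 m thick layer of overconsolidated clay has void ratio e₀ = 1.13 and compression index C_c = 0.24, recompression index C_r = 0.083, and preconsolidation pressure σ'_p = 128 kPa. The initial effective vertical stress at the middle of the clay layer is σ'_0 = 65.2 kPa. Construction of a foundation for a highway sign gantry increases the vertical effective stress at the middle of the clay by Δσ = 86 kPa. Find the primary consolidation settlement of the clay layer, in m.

S_c ≈ 0.0626 m

Final effective stress: σ'_f = 65.2 + 86 = 151.2 kPa.
σ'_f = 151.2 > σ'_p = 128 kPa, so the stress path crosses the preconsolidation pressure — recompression up to σ'_p, then virgin compression beyond:
S_c = H/(1+e₀)·[C_r·log₁₀(σ'_p/σ'_0) + C_c·log₁₀(σ'_f/σ'_p)]
    = 3.2/2.13 × [0.083×log₁₀(128/65.2) + 0.24×log₁₀(151.2/128)]
    = 1.5023 × [0.024316 + 0.017362] = 0.06261 m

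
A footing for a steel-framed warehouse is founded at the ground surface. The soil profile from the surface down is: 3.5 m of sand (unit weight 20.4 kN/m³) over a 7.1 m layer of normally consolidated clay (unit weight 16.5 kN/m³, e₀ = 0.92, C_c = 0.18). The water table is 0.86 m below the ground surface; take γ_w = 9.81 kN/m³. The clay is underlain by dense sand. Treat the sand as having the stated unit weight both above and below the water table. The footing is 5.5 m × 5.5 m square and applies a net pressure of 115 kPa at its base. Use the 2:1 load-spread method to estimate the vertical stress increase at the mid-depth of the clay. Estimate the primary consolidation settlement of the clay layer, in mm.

S_c ≈ 80 mm

Mid-depth of clay below the ground surface: z = 3.5 + 7.1/2 = 7.05 m.
Total vertical stress at mid-clay: σ_v = 20.4×3.5 + 16.5×3.55 = 129.97 kPa.
Pore pressure: u = 9.81×(7.05 − 0.86) = 60.724 kPa.
Initial effective stress: σ'_0 = σ_v − u = 129.97 − 60.724 = 69.246 kPa.
Stress increase at mid-clay by the 2:1 spreading method:
Δσ = qBL/((B+z)(L+z)) = 115×5.5×5.5/((5.5+7.05)(5.5+7.05)) = 22.087 kPa
Final effective stress: σ'_f = σ'_0 + Δσ = 69.246 + 22.087 = 91.333 kPa.
Normally consolidated clay, so the full stress increment lies on the virgin compression line:
S_c = C_c·H/(1+e₀)·log₁₀(σ'_f/σ'_0) = 0.18×7.1/(1+0.92)×log₁₀(91.333/69.246)
    = 0.66562 × 0.12023 = 0.08003 m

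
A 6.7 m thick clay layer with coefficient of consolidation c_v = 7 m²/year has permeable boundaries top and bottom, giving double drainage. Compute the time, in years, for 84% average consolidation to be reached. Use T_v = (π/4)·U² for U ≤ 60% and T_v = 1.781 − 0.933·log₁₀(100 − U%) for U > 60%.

Drainage path length: H_d = H/2 = 3.35 m (double drainage).
U > 60%: T_v = 1.781 − 0.933·log₁₀(100 − 84) = 0.65756.
t = T_v·H_d²/c_v = 0.65756×3.35²/7 = 1.054 years.

t ≈ 1.05 years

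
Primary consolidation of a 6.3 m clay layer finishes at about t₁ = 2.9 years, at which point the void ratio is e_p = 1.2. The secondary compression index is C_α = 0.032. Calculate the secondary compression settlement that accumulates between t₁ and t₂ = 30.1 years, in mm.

Secondary compression: S_s = C_α·H/(1+e_p)·log₁₀(t₂/t₁)
S_s = 0.032×6.3/(1+1.2)×log₁₀(30.1/2.9)
    = 0.09164 × 1.016 = 0.09312 m

S_s ≈ 93.1 mm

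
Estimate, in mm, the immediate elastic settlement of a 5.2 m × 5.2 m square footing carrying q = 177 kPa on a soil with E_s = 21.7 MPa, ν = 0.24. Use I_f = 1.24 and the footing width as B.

S_e ≈ 49.6 mm

Immediate (elastic) settlement: S_e = q·B·(1−ν²)/E_s · I_f.
E_s = 21.7 MPa = 21700 kPa.
S_e = 177 × 5.2 × (1 − 0.24²) / 21700 × 1.24
    = 177 × 5.2 × 0.9424 / 21700 × 1.24
    = 0.04956 m = 49.56 mm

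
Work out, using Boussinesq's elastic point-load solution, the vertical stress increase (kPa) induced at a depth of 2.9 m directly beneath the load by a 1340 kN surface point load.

Δσ_z ≈ 76.1 kPa

Boussinesq vertical stress below a point load on an elastic half-space:
Δσ_z = 3P/(2πz²) · [1 + (r/z)²]^(−5/2)
r/z = 0/2.9 = 0; [1+(r/z)²]^(−5/2) = 1.
Δσ_z = 3×1340/(2π×2.9²) × 1 = 76.076 × 1 = 76.08 kPa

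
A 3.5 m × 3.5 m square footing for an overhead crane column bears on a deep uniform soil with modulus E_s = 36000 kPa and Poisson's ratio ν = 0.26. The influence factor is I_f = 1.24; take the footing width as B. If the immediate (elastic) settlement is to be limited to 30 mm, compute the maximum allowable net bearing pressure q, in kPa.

q ≈ 267 kPa

S_e = q·B·(1−ν²)/E_s · I_f  ⇒  q = S_e·E_s / (B·(1−ν²)·I_f).
q = 0.03 × 36000 / (3.5 × 0.9324 × 1.24) = 266.9 kPa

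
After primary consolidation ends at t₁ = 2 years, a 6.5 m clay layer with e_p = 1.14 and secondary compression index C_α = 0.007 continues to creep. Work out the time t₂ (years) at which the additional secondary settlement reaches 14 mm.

S_s = C_α·H/(1+e_p)·log₁₀(t₂/t₁) ⇒ log₁₀(t₂/t₁) = S_s·(1+e_p)/(C_α·H).
log₁₀(t₂/t₁) = 0.014 × (1+1.14) / (0.007×6.5) = 0.6585
t₂ = t₁ × 10^0.6585 = 2 × 4.555 = 9.109 years

t₂ ≈ 9.11 years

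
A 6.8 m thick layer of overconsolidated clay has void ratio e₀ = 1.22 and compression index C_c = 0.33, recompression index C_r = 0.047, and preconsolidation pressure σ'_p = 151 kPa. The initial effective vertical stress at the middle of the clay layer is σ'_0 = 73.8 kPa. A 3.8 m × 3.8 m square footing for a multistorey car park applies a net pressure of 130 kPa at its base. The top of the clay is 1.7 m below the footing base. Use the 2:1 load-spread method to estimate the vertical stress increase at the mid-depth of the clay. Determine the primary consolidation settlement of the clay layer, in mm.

Mid-depth of clay below the footing base: z = 1.7 + 6.8/2 = 5.1 m.
Stress increase at mid-clay by the 2:1 spreading method:
Δσ = qBL/((B+z)(L+z)) = 130×3.8×3.8/((3.8+5.1)(3.8+5.1)) = 23.699 kPa
Final effective stress: σ'_f = 73.8 + 23.699 = 97.499 kPa.
σ'_f = 97.499 ≤ σ'_p = 151 kPa, so the clay remains overconsolidated and only the recompression index applies:
S_c = C_r·H/(1+e₀)·log₁₀(σ'_f/σ'_0) = 0.047×6.8/2.22×log₁₀(97.499/73.8)
    = 0.14397 × 0.12094 = 0.01741 m

S_c ≈ 17.4 mm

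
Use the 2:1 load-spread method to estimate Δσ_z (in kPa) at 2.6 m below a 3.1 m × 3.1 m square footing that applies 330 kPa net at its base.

By the 2:1 method the load spreads at 1 horizontal : 2 vertical, so at depth z the loaded area has grown by z in each plan dimension:
Δσ = qBL/((B+z)(L+z)) = 330×3.1×3.1/((3.1+2.6)(3.1+2.6)) = 97.608 kPa

Δσ_z ≈ 97.6 kPa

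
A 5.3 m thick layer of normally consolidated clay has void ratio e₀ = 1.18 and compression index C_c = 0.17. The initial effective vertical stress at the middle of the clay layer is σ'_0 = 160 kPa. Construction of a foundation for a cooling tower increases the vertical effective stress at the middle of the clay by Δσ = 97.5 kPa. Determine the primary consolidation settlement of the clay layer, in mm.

Final effective stress: σ'_f = σ'_0 + Δσ = 160 + 97.5 = 257.5 kPa.
Normally consolidated clay, so the full stress increment lies on the virgin compression line:
S_c = C_c·H/(1+e₀)·log₁₀(σ'_f/σ'_0) = 0.17×5.3/(1+1.18)×log₁₀(257.5/160)
    = 0.4133 × 0.20666 = 0.08541 m

S_c ≈ 85.4 mm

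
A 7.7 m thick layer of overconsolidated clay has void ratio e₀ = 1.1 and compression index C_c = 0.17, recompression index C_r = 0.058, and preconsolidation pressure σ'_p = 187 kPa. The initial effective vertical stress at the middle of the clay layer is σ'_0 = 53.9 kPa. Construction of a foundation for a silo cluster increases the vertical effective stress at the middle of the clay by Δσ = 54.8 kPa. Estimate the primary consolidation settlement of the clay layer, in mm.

Final effective stress: σ'_f = 53.9 + 54.8 = 108.7 kPa.
σ'_f = 108.7 ≤ σ'_p = 187 kPa, so the clay remains overconsolidated and only the recompression index applies:
S_c = C_r·H/(1+e₀)·log₁₀(σ'_f/σ'_0) = 0.058×7.7/2.1×log₁₀(108.7/53.9)
    = 0.21267 × 0.30464 = 0.06479 m

S_c ≈ 64.8 mm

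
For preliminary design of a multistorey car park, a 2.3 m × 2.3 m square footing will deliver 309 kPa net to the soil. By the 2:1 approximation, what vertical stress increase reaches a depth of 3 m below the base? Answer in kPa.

By the 2:1 method the load spreads at 1 horizontal : 2 vertical, so at depth z the loaded area has grown by z in each plan dimension:
Δσ = qBL/((B+z)(L+z)) = 309×2.3×2.3/((2.3+3)(2.3+3)) = 58.192 kPa

Δσ_z ≈ 58.2 kPa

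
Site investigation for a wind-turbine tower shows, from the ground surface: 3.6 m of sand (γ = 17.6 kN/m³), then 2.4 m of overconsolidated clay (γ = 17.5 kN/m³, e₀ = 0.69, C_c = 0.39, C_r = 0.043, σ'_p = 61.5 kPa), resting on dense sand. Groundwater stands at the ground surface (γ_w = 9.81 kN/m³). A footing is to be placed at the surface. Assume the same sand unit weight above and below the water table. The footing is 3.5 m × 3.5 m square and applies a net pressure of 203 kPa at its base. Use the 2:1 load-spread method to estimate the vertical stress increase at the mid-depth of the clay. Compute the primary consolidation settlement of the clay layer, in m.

Mid-depth of clay below the ground surface: z = 3.6 + 2.4/2 = 4.8 m.
Total vertical stress at mid-clay: σ_v = 17.6×3.6 + 17.5×1.2 = 84.36 kPa.
Pore pressure: u = 9.81×(4.8 − 0) = 47.088 kPa.
Initial effective stress: σ'_0 = σ_v − u = 84.36 − 47.088 = 37.272 kPa.
Stress increase at mid-clay by the 2:1 spreading method:
Δσ = qBL/((B+z)(L+z)) = 203×3.5×3.5/((3.5+4.8)(3.5+4.8)) = 36.097 kPa
Final effective stress: σ'_f = 37.272 + 36.097 = 73.369 kPa.
σ'_f = 73.369 > σ'_p = 61.5 kPa, so the stress path crosses the preconsolidation pressure — recompression up to σ'_p, then virgin compression beyond:
S_c = H/(1+e₀)·[C_r·log₁₀(σ'_p/σ'_0) + C_c·log₁₀(σ'_f/σ'_p)]
    = 2.4/1.69 × [0.043×log₁₀(61.5/37.272) + 0.39×log₁₀(73.369/61.5)]
    = 1.4201 × [0.0093522 + 0.029889] = 0.05573 m

S_c ≈ 0.0557 m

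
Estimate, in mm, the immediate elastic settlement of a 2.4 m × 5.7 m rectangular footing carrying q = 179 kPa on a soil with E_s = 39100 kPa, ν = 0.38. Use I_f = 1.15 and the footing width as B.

S_e ≈ 10.8 mm

Immediate (elastic) settlement: S_e = q·B·(1−ν²)/E_s · I_f.
S_e = 179 × 2.4 × (1 − 0.38²) / 39100 × 1.15
    = 179 × 2.4 × 0.8556 / 39100 × 1.15
    = 0.01081 m = 10.81 mm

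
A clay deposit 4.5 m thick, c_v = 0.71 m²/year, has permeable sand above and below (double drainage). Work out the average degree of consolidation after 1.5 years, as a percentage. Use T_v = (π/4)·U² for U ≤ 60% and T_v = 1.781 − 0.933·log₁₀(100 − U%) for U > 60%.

U ≈ 51.8 %

Drainage path length: H_d = H/2 = 2.25 m (double drainage).
T_v = c_v·t/H_d² = 0.71×1.5/2.25² = 0.21037.
T_v = 0.21037 corresponds to the U ≤ 60% branch:
U = √(4T_v/π) = 0.5175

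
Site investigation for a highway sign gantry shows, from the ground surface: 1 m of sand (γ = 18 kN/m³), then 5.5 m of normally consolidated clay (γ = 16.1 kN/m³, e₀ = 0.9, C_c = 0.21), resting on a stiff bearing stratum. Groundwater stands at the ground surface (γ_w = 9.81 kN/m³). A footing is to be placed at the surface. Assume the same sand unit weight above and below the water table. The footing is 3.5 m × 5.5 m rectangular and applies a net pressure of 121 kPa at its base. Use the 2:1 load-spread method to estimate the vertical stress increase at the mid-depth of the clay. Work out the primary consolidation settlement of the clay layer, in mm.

S_c ≈ 227 mm

Mid-depth of clay below the ground surface: z = 1 + 5.5/2 = 3.75 m.
Total vertical stress at mid-clay: σ_v = 18×1 + 16.1×2.75 = 62.275 kPa.
Pore pressure: u = 9.81×(3.75 − 0) = 36.788 kPa.
Initial effective stress: σ'_0 = σ_v − u = 62.275 − 36.788 = 25.487 kPa.
Stress increase at mid-clay by the 2:1 spreading method:
Δσ = qBL/((B+z)(L+z)) = 121×3.5×5.5/((3.5+3.75)(5.5+3.75)) = 34.733 kPa
Final effective stress: σ'_f = σ'_0 + Δσ = 25.487 + 34.733 = 60.22 kPa.
Normally consolidated clay, so the full stress increment lies on the virgin compression line:
S_c = C_c·H/(1+e₀)·log₁₀(σ'_f/σ'_0) = 0.21×5.5/(1+0.9)×log₁₀(60.22/25.487)
    = 0.60789 × 0.37342 = 0.227 m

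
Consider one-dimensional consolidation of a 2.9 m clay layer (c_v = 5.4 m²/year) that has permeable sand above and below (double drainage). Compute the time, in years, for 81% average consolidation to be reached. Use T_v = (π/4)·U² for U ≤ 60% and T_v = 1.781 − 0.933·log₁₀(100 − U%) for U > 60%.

t ≈ 0.229 years

Drainage path length: H_d = H/2 = 1.45 m (double drainage).
U > 60%: T_v = 1.781 − 0.933·log₁₀(100 − 81) = 0.58792.
t = T_v·H_d²/c_v = 0.58792×1.45²/5.4 = 0.2289 years.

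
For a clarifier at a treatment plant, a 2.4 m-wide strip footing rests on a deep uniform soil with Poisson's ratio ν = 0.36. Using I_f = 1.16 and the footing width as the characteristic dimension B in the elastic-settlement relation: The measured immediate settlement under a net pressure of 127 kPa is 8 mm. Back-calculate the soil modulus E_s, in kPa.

S_e = q·B·(1−ν²)/E_s · I_f  ⇒  E_s = q·B·(1−ν²)·I_f / S_e.
E_s = 127 × 2.4 × 0.8704 × 1.16 / 0.008 = 38470 kPa

E_s ≈ 38500 kPa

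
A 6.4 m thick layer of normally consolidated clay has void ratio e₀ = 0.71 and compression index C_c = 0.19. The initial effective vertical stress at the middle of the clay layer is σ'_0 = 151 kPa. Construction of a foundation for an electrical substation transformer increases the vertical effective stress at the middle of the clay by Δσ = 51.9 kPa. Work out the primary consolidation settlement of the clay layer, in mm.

S_c ≈ 91.2 mm

Final effective stress: σ'_f = σ'_0 + Δσ = 151 + 51.9 = 202.9 kPa.
Normally consolidated clay, so the full stress increment lies on the virgin compression line:
S_c = C_c·H/(1+e₀)·log₁₀(σ'_f/σ'_0) = 0.19×6.4/(1+0.71)×log₁₀(202.9/151)
    = 0.71111 × 0.12831 = 0.09124 m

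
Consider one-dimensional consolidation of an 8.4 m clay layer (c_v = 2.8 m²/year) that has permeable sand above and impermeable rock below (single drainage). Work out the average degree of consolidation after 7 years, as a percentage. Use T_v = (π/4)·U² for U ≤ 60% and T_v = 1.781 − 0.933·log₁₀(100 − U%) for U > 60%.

Drainage path length: H_d = H = 8.4 m (single drainage).
T_v = c_v·t/H_d² = 2.8×7/8.4² = 0.27778.
T_v = 0.27778 corresponds to the U ≤ 60% branch:
U = √(4T_v/π) = 0.5947

U ≈ 59.5 %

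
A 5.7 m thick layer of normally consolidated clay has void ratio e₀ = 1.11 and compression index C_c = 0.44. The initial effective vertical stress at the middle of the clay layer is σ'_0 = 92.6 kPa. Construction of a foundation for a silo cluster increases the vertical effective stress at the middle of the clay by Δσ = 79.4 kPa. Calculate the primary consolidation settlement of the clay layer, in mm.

S_c ≈ 320 mm

Final effective stress: σ'_f = σ'_0 + Δσ = 92.6 + 79.4 = 172 kPa.
Normally consolidated clay, so the full stress increment lies on the virgin compression line:
S_c = C_c·H/(1+e₀)·log₁₀(σ'_f/σ'_0) = 0.44×5.7/(1+1.11)×log₁₀(172/92.6)
    = 1.1886 × 0.26892 = 0.3196 m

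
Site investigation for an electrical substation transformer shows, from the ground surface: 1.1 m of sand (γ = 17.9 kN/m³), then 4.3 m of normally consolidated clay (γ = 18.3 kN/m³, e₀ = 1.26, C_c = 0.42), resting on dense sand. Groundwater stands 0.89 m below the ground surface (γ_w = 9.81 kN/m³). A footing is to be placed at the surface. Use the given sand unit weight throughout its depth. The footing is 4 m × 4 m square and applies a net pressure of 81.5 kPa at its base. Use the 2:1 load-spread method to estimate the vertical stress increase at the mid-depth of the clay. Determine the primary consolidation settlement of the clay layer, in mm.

Mid-depth of clay below the ground surface: z = 1.1 + 4.3/2 = 3.25 m.
Total vertical stress at mid-clay: σ_v = 17.9×1.1 + 18.3×2.15 = 59.035 kPa.
Pore pressure: u = 9.81×(3.25 − 0.89) = 23.152 kPa.
Initial effective stress: σ'_0 = σ_v − u = 59.035 − 23.152 = 35.883 kPa.
Stress increase at mid-clay by the 2:1 spreading method:
Δσ = qBL/((B+z)(L+z)) = 81.5×4×4/((4+3.25)(4+3.25)) = 24.809 kPa
Final effective stress: σ'_f = σ'_0 + Δσ = 35.883 + 24.809 = 60.692 kPa.
Normally consolidated clay, so the full stress increment lies on the virgin compression line:
S_c = C_c·H/(1+e₀)·log₁₀(σ'_f/σ'_0) = 0.42×4.3/(1+1.26)×log₁₀(60.692/35.883)
    = 0.79912 × 0.22824 = 0.1824 m

S_c ≈ 182 mm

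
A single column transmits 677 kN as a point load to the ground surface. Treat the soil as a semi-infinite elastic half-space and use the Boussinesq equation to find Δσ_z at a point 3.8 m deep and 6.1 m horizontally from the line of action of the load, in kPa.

Δσ_z ≈ 0.925 kPa

Boussinesq vertical stress below a point load on an elastic half-space:
Δσ_z = 3P/(2πz²) · [1 + (r/z)²]^(−5/2)
r/z = 6.1/3.8 = 1.6053; [1+(r/z)²]^(−5/2) = 0.041328.
Δσ_z = 3×677/(2π×3.8²) × 0.041328 = 22.385 × 0.041328 = 0.9251 kPa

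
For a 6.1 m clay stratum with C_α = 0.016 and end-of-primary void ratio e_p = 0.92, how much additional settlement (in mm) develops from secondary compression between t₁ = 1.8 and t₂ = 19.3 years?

Secondary compression: S_s = C_α·H/(1+e_p)·log₁₀(t₂/t₁)
S_s = 0.016×6.1/(1+0.92)×log₁₀(19.3/1.8)
    = 0.05083 × 1.03 = 0.05237 m

S_s ≈ 52.4 mm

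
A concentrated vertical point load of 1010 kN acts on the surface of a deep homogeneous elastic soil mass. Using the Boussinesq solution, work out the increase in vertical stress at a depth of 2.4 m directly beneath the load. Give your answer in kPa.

Δσ_z ≈ 83.7 kPa

Boussinesq vertical stress below a point load on an elastic half-space:
Δσ_z = 3P/(2πz²) · [1 + (r/z)²]^(−5/2)
r/z = 0/2.4 = 0; [1+(r/z)²]^(−5/2) = 1.
Δσ_z = 3×1010/(2π×2.4²) × 1 = 83.722 × 1 = 83.72 kPa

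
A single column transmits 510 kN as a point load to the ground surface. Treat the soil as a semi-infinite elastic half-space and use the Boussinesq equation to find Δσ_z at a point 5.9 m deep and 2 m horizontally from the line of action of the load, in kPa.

Δσ_z ≈ 5.33 kPa

Boussinesq vertical stress below a point load on an elastic half-space:
Δσ_z = 3P/(2πz²) · [1 + (r/z)²]^(−5/2)
r/z = 2/5.9 = 0.33898; [1+(r/z)²]^(−5/2) = 0.76191.
Δσ_z = 3×510/(2π×5.9²) × 0.76191 = 6.9953 × 0.76191 = 5.33 kPa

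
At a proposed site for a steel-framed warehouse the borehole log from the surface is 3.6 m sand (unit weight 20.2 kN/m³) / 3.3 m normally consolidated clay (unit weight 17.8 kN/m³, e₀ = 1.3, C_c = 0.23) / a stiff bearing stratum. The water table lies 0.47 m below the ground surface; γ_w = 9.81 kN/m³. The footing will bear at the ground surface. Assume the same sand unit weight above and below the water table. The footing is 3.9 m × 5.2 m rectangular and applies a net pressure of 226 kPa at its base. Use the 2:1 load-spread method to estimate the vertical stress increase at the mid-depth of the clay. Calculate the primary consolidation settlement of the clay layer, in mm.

S_c ≈ 89.6 mm

Mid-depth of clay below the ground surface: z = 3.6 + 3.3/2 = 5.25 m.
Total vertical stress at mid-clay: σ_v = 20.2×3.6 + 17.8×1.65 = 102.09 kPa.
Pore pressure: u = 9.81×(5.25 − 0.47) = 46.892 kPa.
Initial effective stress: σ'_0 = σ_v − u = 102.09 − 46.892 = 55.198 kPa.
Stress increase at mid-clay by the 2:1 spreading method:
Δσ = qBL/((B+z)(L+z)) = 226×3.9×5.2/((3.9+5.25)(5.2+5.25)) = 47.933 kPa
Final effective stress: σ'_f = σ'_0 + Δσ = 55.198 + 47.933 = 103.13 kPa.
Normally consolidated clay, so the full stress increment lies on the virgin compression line:
S_c = C_c·H/(1+e₀)·log₁₀(σ'_f/σ'_0) = 0.23×3.3/(1+1.3)×log₁₀(103.13/55.198)
    = 0.33 × 0.27146 = 0.08958 m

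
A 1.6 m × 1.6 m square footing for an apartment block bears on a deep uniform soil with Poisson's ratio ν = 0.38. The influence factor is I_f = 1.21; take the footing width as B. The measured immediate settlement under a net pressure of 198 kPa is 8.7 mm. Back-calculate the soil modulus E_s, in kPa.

E_s ≈ 37700 kPa

S_e = q·B·(1−ν²)/E_s · I_f  ⇒  E_s = q·B·(1−ν²)·I_f / S_e.
E_s = 198 × 1.6 × 0.8556 × 1.21 / 0.0087 = 37700 kPa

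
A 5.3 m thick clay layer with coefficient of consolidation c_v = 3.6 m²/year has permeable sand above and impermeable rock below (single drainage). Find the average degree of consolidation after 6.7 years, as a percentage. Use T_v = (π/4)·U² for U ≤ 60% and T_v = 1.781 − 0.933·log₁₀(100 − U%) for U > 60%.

Drainage path length: H_d = H = 5.3 m (single drainage).
T_v = c_v·t/H_d² = 3.6×6.7/5.3² = 0.85867.
T_v = 0.85867 corresponds to the U > 60% branch:
U = 1 − 10^((1.781 − T_v)/0.933)/100 = 0.9026

U ≈ 90.3 %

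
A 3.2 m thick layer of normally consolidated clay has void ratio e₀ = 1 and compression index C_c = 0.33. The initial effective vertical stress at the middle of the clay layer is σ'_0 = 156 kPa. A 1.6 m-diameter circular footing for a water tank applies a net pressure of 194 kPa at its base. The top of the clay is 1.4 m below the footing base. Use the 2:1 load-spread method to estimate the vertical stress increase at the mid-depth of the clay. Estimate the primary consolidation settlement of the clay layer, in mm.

S_c ≈ 32.1 mm

Mid-depth of clay below the footing base: z = 1.4 + 3.2/2 = 3 m.
Stress increase at mid-clay by the 2:1 spreading method:
Δσ ≈ qD²/(D+z)² = 194×1.6²/(1.6+3)² = 23.471 kPa
Final effective stress: σ'_f = σ'_0 + Δσ = 156 + 23.471 = 179.47 kPa.
Normally consolidated clay, so the full stress increment lies on the virgin compression line:
S_c = C_c·H/(1+e₀)·log₁₀(σ'_f/σ'_0) = 0.33×3.2/(1+1)×log₁₀(179.47/156)
    = 0.528 × 0.060867 = 0.03214 m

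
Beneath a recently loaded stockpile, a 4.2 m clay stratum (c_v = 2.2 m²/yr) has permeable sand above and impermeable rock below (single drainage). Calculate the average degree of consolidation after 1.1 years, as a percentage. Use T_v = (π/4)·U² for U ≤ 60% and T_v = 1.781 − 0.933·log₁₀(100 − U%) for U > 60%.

U ≈ 41.8 %

Drainage path length: H_d = H = 4.2 m (single drainage).
T_v = c_v·t/H_d² = 2.2×1.1/4.2² = 0.13719.
T_v = 0.13719 corresponds to the U ≤ 60% branch:
U = √(4T_v/π) = 0.4179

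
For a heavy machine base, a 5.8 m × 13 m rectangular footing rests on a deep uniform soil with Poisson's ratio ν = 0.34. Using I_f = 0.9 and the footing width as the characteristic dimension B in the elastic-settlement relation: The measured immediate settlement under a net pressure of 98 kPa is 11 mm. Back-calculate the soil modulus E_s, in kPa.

E_s ≈ 41100 kPa

S_e = q·B·(1−ν²)/E_s · I_f  ⇒  E_s = q·B·(1−ν²)·I_f / S_e.
E_s = 98 × 5.8 × 0.8844 × 0.9 / 0.011 = 41130 kPa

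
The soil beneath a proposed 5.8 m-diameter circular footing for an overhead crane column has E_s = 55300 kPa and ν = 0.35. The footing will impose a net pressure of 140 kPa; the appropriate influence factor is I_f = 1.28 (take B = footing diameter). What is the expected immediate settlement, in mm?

S_e ≈ 16.5 mm

Immediate (elastic) settlement: S_e = q·B·(1−ν²)/E_s · I_f.
S_e = 140 × 5.8 × (1 − 0.35²) / 55300 × 1.28
    = 140 × 5.8 × 0.8775 / 55300 × 1.28
    = 0.01649 m = 16.49 mm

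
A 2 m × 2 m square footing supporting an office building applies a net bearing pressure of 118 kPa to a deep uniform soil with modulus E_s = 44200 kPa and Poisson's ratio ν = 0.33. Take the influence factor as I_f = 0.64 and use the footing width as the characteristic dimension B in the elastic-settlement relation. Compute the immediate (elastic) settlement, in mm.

Immediate (elastic) settlement: S_e = q·B·(1−ν²)/E_s · I_f.
S_e = 118 × 2 × (1 − 0.33²) / 44200 × 0.64
    = 118 × 2 × 0.8911 / 44200 × 0.64
    = 0.003045 m = 3.045 mm

S_e ≈ 3.05 mm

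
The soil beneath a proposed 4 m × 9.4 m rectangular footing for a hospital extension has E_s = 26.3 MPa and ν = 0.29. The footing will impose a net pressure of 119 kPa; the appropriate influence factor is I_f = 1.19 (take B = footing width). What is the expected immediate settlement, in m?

S_e ≈ 0.0197 m

Immediate (elastic) settlement: S_e = q·B·(1−ν²)/E_s · I_f.
E_s = 26.3 MPa = 26300 kPa.
S_e = 119 × 4 × (1 − 0.29²) / 26300 × 1.19
    = 119 × 4 × 0.9159 / 26300 × 1.19
    = 0.01973 m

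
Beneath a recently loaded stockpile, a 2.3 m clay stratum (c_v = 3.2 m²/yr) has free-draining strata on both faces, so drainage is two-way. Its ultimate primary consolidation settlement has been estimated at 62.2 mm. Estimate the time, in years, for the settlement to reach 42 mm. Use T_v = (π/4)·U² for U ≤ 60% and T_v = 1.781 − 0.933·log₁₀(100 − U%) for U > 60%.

Drainage path length: H_d = H/2 = 1.15 m (double drainage).
U = S(t)/S_ult = 42/62.2 = 0.6752.
U > 60%: T_v = 1.781 − 0.933·log₁₀(100 − 67.524) = 0.37071.
t = T_v·H_d²/c_v = 0.37071×1.15²/3.2 = 0.1532 years.

t ≈ 0.153 years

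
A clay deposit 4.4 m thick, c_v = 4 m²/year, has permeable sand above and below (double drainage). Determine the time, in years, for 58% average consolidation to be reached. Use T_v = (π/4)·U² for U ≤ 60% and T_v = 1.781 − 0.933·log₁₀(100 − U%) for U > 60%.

Drainage path length: H_d = H/2 = 2.2 m (double drainage).
U ≤ 60%: T_v = (π/4)·U² = (π/4)×0.58² = 0.26421.
t = T_v·H_d²/c_v = 0.26421×2.2²/4 = 0.3197 years.

t ≈ 0.32 years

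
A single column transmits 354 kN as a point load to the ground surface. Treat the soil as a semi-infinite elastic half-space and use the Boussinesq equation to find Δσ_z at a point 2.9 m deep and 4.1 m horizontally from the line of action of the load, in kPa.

Boussinesq vertical stress below a point load on an elastic half-space:
Δσ_z = 3P/(2πz²) · [1 + (r/z)²]^(−5/2)
r/z = 4.1/2.9 = 1.4138; [1+(r/z)²]^(−5/2) = 0.064214.
Δσ_z = 3×354/(2π×2.9²) × 0.064214 = 20.098 × 0.064214 = 1.291 kPa

Δσ_z ≈ 1.29 kPa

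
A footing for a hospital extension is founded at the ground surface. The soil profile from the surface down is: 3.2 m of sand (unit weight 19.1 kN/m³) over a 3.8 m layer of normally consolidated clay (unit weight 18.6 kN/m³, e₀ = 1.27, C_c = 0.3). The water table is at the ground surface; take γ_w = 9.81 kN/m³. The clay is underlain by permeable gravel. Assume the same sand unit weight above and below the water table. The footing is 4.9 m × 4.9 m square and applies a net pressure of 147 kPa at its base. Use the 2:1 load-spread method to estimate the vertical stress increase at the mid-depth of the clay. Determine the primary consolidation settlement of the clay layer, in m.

Mid-depth of clay below the ground surface: z = 3.2 + 3.8/2 = 5.1 m.
Total vertical stress at mid-clay: σ_v = 19.1×3.2 + 18.6×1.9 = 96.46 kPa.
Pore pressure: u = 9.81×(5.1 − 0) = 50.031 kPa.
Initial effective stress: σ'_0 = σ_v − u = 96.46 − 50.031 = 46.429 kPa.
Stress increase at mid-clay by the 2:1 spreading method:
Δσ = qBL/((B+z)(L+z)) = 147×4.9×4.9/((4.9+5.1)(4.9+5.1)) = 35.295 kPa
Final effective stress: σ'_f = σ'_0 + Δσ = 46.429 + 35.295 = 81.724 kPa.
Normally consolidated clay, so the full stress increment lies on the virgin compression line:
S_c = C_c·H/(1+e₀)·log₁₀(σ'_f/σ'_0) = 0.3×3.8/(1+1.27)×log₁₀(81.724/46.429)
    = 0.5022 × 0.24556 = 0.1233 m

S_c ≈ 0.123 m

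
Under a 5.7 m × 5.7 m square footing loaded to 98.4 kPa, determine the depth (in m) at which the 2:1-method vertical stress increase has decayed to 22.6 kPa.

2:1 spreading — at depth z the loaded area has grown by z in each plan dimension:
qB²/(B+z)² = Δσ_z ⇒ z = B(√(q/Δσ_z) − 1) = 5.7×(√(98.4/22.6) − 1) = 6.194 m

z ≈ 6.19 m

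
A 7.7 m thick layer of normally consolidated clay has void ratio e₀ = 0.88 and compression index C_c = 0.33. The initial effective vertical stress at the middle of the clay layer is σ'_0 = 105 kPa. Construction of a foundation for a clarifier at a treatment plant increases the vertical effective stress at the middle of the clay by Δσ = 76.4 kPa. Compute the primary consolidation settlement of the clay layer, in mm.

Final effective stress: σ'_f = σ'_0 + Δσ = 105 + 76.4 = 181.4 kPa.
Normally consolidated clay, so the full stress increment lies on the virgin compression line:
S_c = C_c·H/(1+e₀)·log₁₀(σ'_f/σ'_0) = 0.33×7.7/(1+0.88)×log₁₀(181.4/105)
    = 1.3516 × 0.23745 = 0.3209 m

S_c ≈ 321 mm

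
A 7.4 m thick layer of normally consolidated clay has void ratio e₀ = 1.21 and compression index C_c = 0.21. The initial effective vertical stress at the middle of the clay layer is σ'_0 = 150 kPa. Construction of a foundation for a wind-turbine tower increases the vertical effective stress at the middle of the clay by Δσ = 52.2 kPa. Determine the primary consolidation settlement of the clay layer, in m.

Final effective stress: σ'_f = σ'_0 + Δσ = 150 + 52.2 = 202.2 kPa.
Normally consolidated clay, so the full stress increment lies on the virgin compression line:
S_c = C_c·H/(1+e₀)·log₁₀(σ'_f/σ'_0) = 0.21×7.4/(1+1.21)×log₁₀(202.2/150)
    = 0.70317 × 0.12969 = 0.09119 m

S_c ≈ 0.0912 m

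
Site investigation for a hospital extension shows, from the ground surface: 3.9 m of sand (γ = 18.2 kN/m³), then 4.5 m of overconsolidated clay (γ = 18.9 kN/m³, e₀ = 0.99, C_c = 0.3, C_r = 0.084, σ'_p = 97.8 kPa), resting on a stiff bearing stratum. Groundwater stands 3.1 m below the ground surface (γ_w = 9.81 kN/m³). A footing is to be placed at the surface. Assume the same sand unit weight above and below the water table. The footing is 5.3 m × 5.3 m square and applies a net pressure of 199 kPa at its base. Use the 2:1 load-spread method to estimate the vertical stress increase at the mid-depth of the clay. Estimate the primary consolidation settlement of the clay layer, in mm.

S_c ≈ 88.1 mm

Mid-depth of clay below the ground surface: z = 3.9 + 4.5/2 = 6.15 m.
Total vertical stress at mid-clay: σ_v = 18.2×3.9 + 18.9×2.25 = 113.5 kPa.
Pore pressure: u = 9.81×(6.15 − 3.1) = 29.921 kPa.
Initial effective stress: σ'_0 = σ_v − u = 113.5 − 29.921 = 83.579 kPa.
Stress increase at mid-clay by the 2:1 spreading method:
Δσ = qBL/((B+z)(L+z)) = 199×5.3×5.3/((5.3+6.15)(5.3+6.15)) = 42.638 kPa
Final effective stress: σ'_f = 83.579 + 42.638 = 126.22 kPa.
σ'_f = 126.22 > σ'_p = 97.8 kPa, so the stress path crosses the preconsolidation pressure — recompression up to σ'_p, then virgin compression beyond:
S_c = H/(1+e₀)·[C_r·log₁₀(σ'_p/σ'_0) + C_c·log₁₀(σ'_f/σ'_p)]
    = 4.5/1.99 × [0.084×log₁₀(97.8/83.579) + 0.3×log₁₀(126.22/97.8)]
    = 2.2613 × [0.0057323 + 0.033237] = 0.08812 m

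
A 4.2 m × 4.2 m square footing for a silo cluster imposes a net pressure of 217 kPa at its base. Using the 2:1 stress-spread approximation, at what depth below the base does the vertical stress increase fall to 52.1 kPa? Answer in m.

2:1 spreading — at depth z the loaded area has grown by z in each plan dimension:
qB²/(B+z)² = Δσ_z ⇒ z = B(√(q/Δσ_z) − 1) = 4.2×(√(217/52.1) − 1) = 4.372 m

z ≈ 4.37 m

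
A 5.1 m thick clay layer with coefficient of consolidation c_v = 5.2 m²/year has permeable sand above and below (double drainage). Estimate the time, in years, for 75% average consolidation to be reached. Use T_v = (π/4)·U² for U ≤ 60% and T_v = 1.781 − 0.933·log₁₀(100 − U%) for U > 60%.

Drainage path length: H_d = H/2 = 2.55 m (double drainage).
U > 60%: T_v = 1.781 − 0.933·log₁₀(100 − 75) = 0.47672.
t = T_v·H_d²/c_v = 0.47672×2.55²/5.2 = 0.5961 years.

t ≈ 0.596 years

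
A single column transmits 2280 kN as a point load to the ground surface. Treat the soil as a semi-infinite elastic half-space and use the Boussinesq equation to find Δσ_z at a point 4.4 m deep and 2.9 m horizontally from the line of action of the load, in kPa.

Δσ_z ≈ 22.8 kPa

Boussinesq vertical stress below a point load on an elastic half-space:
Δσ_z = 3P/(2πz²) · [1 + (r/z)²]^(−5/2)
r/z = 2.9/4.4 = 0.65909; [1+(r/z)²]^(−5/2) = 0.40581.
Δσ_z = 3×2280/(2π×4.4²) × 0.40581 = 56.23 × 0.40581 = 22.82 kPa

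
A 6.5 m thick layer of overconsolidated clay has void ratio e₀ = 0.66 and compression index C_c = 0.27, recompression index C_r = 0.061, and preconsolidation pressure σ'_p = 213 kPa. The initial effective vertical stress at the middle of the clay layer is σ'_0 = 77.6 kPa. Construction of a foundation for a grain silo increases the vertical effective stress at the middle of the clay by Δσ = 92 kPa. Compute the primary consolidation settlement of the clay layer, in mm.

S_c ≈ 81.1 mm

Final effective stress: σ'_f = 77.6 + 92 = 169.6 kPa.
σ'_f = 169.6 ≤ σ'_p = 213 kPa, so the clay remains overconsolidated and only the recompression index applies:
S_c = C_r·H/(1+e₀)·log₁₀(σ'_f/σ'_0) = 0.061×6.5/1.66×log₁₀(169.6/77.6)
    = 0.23886 × 0.33956 = 0.08111 m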